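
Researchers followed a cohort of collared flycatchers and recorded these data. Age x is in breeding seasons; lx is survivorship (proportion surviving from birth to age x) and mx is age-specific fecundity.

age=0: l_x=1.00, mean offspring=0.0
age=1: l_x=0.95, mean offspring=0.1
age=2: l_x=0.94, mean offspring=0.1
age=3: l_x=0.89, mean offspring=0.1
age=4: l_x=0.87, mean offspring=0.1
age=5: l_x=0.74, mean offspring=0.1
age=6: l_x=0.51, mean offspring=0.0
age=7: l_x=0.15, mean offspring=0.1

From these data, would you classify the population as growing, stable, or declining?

R0 = Σ lx·mx = 0 + 0.095 + 0.094 + 0.089 + 0.087 + 0.074 + 0 + 0.015 = 0.454
R0 < 1, so the population is declining.

declining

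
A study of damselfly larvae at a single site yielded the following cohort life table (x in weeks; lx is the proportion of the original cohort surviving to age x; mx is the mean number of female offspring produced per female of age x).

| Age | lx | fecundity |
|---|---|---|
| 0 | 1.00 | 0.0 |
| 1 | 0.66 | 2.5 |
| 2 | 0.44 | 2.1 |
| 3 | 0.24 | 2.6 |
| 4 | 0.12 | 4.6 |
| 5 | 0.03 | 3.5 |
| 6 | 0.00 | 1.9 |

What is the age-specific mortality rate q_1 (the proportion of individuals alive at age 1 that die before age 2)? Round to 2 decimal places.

q_1 = (l_1 − l_2) / l_1 = (0.66 − 0.44) / 0.66
     = 0.22 / 0.66 = 0.333333… → 0.33

0.33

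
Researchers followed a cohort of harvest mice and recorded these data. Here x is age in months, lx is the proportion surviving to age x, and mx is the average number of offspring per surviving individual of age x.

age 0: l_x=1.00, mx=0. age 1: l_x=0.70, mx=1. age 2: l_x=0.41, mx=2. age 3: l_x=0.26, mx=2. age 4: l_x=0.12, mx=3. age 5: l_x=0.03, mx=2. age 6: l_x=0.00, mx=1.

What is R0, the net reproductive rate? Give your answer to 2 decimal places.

lx·mx by age: 0, 0.7, 0.82, 0.52, 0.36, 0.06, 0
R0 = Σ lx·mx = 2.46 → 2.46

2.46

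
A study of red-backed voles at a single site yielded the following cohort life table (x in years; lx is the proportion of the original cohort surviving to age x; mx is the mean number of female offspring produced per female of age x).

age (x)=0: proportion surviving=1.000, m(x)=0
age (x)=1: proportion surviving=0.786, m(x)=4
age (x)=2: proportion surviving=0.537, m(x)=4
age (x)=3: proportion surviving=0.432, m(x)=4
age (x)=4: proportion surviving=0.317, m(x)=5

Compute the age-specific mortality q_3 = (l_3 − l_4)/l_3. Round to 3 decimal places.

0.266

q_3 = (l_3 − l_4) / l_3 = (0.432 − 0.317) / 0.432
     = 0.115 / 0.432 = 0.266204… → 0.266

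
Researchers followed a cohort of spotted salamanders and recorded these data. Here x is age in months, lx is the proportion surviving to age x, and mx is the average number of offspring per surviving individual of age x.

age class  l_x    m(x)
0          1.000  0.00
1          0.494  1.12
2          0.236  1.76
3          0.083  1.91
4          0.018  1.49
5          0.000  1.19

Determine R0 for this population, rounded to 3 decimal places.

lx·mx by age: 0, 0.55328, 0.41536, 0.15853, 0.02682, 0
R0 = Σ lx·mx = 1.15399 → 1.154

1.154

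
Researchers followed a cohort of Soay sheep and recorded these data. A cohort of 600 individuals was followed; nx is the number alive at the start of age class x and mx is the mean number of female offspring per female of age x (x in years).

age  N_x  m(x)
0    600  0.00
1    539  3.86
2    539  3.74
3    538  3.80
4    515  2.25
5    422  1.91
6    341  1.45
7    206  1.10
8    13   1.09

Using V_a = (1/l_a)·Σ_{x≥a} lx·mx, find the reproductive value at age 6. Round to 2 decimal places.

lx = nx/n0 = nx/600: 1, 0.89833…, 0.89833…, 0.89667…, 0.85833…, 0.70333…, 0.56833…, 0.34333…, 0.02167…
lx·mx for x ≥ 6: 0.824083…, 0.377667…, 0.023617… → sum = 1.225367…
V_6 = 1.225367… / l_6 = 1.225367… / 0.568333… = 2.15607… → 2.16

2.16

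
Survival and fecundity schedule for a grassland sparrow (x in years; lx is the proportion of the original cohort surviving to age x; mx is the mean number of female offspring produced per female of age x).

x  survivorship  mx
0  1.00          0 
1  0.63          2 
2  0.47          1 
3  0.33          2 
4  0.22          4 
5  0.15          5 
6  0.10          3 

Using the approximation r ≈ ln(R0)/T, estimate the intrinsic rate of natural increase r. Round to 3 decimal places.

0.477

R0 = Σ lx·mx = 0 + 1.26 + 0.47 + 0.66 + 0.88 + 0.75 + 0.3 = 4.32
Σ x·lx·mx = 13.25; T = 13.25/4.32 = 3.06713…
r ≈ ln(R0)/T = ln(4.32)/3.06713… = 0.47708… → 0.477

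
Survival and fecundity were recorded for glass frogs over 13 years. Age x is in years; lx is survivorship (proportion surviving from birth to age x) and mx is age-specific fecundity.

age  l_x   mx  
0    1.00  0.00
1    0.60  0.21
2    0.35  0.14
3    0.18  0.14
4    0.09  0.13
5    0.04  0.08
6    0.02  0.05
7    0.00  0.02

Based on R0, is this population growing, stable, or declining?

declining

R0 = Σ lx·mx = 0 + 0.126 + 0.049 + 0.0252 + 0.0117 + 0.0032 + 0.001 + 0 = 0.2161
R0 < 1, so the population is declining.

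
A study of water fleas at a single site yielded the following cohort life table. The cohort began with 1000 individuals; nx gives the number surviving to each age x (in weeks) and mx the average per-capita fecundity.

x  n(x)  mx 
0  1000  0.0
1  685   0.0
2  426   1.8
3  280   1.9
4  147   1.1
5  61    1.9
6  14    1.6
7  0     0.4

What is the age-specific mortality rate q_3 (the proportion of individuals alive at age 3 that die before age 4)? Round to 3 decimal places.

lx = nx/n0 = nx/1000: 1, 0.685, 0.426, 0.28, 0.147, 0.061, 0.014, 0
q_3 = (l_3 − l_4) / l_3 = (0.28 − 0.147) / 0.28
     = 0.133 / 0.28 = 0.475 → 0.475

0.475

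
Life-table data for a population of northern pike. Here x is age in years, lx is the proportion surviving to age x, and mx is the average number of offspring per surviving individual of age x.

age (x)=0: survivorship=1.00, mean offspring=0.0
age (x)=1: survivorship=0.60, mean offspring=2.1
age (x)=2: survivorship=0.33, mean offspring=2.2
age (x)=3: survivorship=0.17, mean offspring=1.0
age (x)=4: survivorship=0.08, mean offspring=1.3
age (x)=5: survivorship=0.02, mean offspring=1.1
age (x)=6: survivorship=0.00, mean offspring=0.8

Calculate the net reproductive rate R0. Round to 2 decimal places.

lx·mx by age: 0, 1.26, 0.726, 0.17, 0.104, 0.022, 0
R0 = Σ lx·mx = 2.282 → 2.28

2.28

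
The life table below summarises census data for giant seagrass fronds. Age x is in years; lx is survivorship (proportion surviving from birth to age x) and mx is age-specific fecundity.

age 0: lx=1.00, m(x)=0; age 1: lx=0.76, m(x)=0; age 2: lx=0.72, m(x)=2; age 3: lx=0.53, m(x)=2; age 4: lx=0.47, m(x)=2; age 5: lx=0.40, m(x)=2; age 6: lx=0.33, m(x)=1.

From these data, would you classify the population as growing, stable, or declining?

growing

R0 = Σ lx·mx = 0 + 0 + 1.44 + 1.06 + 0.94 + 0.8 + 0.33 = 4.57
R0 > 1, so the population is growing.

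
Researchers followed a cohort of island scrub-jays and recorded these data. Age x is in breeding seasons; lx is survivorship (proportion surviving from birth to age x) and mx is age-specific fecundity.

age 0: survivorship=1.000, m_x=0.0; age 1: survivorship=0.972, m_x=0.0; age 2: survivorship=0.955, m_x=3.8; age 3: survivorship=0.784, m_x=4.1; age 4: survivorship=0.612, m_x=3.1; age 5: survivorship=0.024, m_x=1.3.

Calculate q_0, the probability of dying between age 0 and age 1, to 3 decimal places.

q_0 = (l_0 − l_1) / l_0 = (1 − 0.972) / 1
     = 0.028 / 1 = 0.028 → 0.028

0.028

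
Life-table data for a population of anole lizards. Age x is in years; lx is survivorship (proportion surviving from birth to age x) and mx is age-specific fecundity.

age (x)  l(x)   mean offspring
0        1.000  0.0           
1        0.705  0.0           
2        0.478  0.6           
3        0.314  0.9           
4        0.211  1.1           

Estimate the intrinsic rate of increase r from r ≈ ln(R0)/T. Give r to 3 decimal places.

-0.075

R0 = Σ lx·mx = 0 + 0 + 0.2868 + 0.2826 + 0.2321 = 0.8015
Σ x·lx·mx = 2.3498; T = 2.3498/0.8015 = 2.93175…
r ≈ ln(R0)/T = ln(0.8015)/2.93175… = -0.07547… → -0.075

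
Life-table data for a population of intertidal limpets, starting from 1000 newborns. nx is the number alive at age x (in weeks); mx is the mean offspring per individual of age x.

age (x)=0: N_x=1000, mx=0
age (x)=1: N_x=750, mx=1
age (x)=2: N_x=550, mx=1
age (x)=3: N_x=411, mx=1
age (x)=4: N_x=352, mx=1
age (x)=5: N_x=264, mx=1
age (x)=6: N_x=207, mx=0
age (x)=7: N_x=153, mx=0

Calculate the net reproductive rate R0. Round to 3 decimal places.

2.327

lx = nx/n0 = nx/1000: 1, 0.75, 0.55, 0.411, 0.352, 0.264, 0.207, 0.153
lx·mx by age: 0, 0.75, 0.55, 0.411, 0.352, 0.264, 0, 0
R0 = Σ lx·mx = 2.327 → 2.327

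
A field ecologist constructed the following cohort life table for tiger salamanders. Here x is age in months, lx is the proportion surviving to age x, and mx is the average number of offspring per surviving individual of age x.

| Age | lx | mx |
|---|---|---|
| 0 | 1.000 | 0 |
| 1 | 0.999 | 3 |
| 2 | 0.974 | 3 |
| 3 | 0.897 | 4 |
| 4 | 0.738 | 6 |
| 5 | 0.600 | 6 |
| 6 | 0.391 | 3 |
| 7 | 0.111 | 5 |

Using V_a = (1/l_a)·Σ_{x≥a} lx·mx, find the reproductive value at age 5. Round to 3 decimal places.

lx·mx for x ≥ 5: 3.6, 1.173, 0.555 → sum = 5.328
V_5 = 5.328 / l_5 = 5.328 / 0.6 = 8.88 → 8.880

8.880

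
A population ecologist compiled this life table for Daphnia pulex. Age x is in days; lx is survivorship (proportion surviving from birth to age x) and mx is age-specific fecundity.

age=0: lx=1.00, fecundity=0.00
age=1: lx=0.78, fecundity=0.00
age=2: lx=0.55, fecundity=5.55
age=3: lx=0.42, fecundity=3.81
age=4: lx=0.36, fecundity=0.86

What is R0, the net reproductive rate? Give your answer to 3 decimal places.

lx·mx by age: 0, 0, 3.0525, 1.6002, 0.3096
R0 = Σ lx·mx = 4.9623 → 4.962

4.962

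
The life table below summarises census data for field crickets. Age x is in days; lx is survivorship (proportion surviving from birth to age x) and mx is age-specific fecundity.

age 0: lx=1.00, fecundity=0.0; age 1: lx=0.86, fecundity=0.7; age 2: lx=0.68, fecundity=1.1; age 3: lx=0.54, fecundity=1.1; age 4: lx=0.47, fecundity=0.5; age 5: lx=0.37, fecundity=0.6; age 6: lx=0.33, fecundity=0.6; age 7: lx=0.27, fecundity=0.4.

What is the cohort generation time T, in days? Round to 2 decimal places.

2.91

lx·mx: 0, 0.602, 0.748, 0.594, 0.235, 0.222, 0.198, 0.108 → R0 = 2.707
x·lx·mx: 0, 0.602, 1.496, 1.782, 0.94, 1.11, 1.188, 0.756 → Σ = 7.874
T = 7.874 / 2.707 = 2.908755… → 2.91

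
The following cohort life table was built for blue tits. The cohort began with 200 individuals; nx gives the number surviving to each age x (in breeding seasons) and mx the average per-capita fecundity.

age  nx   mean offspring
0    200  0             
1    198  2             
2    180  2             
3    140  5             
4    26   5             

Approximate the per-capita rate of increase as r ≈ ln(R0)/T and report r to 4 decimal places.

0.8790

lx = nx/n0 = nx/200: 1, 0.99, 0.9, 0.7, 0.13
R0 = Σ lx·mx = 0 + 1.98 + 1.8 + 3.5 + 0.65 = 7.93
Σ x·lx·mx = 18.68; T = 18.68/7.93 = 2.35561…
r ≈ ln(R0)/T = ln(7.93)/2.35561… = 0.87903… → 0.8790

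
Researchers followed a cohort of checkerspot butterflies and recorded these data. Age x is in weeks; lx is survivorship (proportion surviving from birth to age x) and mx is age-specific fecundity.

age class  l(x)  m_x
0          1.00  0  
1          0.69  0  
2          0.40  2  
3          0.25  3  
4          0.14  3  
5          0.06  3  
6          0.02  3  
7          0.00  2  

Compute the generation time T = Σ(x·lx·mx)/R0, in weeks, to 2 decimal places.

lx·mx: 0, 0, 0.8, 0.75, 0.42, 0.18, 0.06, 0 → R0 = 2.21
x·lx·mx: 0, 0, 1.6, 2.25, 1.68, 0.9, 0.36, 0 → Σ = 6.79
T = 6.79 / 2.21 = 3.072398… → 3.07

3.07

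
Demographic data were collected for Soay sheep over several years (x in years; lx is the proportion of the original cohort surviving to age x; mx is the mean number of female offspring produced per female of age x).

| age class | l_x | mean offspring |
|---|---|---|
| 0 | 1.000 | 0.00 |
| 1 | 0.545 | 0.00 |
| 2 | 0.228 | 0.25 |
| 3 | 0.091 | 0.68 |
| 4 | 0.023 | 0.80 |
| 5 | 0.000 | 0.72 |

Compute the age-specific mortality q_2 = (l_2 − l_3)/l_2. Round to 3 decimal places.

0.601

q_2 = (l_2 − l_3) / l_2 = (0.228 − 0.091) / 0.228
     = 0.137 / 0.228 = 0.600877… → 0.601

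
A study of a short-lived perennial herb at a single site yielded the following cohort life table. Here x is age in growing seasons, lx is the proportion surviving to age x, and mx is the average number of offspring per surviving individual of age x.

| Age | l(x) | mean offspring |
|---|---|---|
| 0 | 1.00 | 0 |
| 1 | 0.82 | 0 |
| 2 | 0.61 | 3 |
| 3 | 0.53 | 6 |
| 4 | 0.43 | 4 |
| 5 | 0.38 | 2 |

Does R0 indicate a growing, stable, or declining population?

growing

R0 = Σ lx·mx = 0 + 0 + 1.83 + 3.18 + 1.72 + 0.76 = 7.49
R0 > 1, so the population is growing.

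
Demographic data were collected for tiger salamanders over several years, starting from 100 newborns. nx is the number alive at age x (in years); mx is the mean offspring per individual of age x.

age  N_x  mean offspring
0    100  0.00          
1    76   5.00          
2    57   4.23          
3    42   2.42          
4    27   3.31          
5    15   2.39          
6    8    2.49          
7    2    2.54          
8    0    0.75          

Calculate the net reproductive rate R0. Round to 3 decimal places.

8.730

lx = nx/n0 = nx/100: 1, 0.76, 0.57, 0.42, 0.27, 0.15, 0.08, 0.02, 0
lx·mx by age: 0, 3.8, 2.4111, 1.0164, 0.8937, 0.3585, 0.1992, 0.0508, 0
R0 = Σ lx·mx = 8.7297 → 8.730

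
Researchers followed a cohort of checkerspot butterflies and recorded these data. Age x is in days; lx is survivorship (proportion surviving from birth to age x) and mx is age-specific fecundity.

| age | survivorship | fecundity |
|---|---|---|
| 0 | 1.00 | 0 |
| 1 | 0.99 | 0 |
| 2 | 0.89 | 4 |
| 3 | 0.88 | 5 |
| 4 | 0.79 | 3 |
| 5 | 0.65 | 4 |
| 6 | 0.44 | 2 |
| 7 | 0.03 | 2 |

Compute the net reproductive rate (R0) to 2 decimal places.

13.87

lx·mx by age: 0, 0, 3.56, 4.4, 2.37, 2.6, 0.88, 0.06
R0 = Σ lx·mx = 13.87 → 13.87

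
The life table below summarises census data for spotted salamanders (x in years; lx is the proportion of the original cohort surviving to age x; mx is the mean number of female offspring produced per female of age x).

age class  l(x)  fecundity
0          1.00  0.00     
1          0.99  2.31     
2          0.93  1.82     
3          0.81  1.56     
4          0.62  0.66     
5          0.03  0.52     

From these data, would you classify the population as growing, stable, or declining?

growing

R0 = Σ lx·mx = 0 + 2.2869 + 1.6926 + 1.2636 + 0.4092 + 0.0156 = 5.6679
R0 > 1, so the population is growing.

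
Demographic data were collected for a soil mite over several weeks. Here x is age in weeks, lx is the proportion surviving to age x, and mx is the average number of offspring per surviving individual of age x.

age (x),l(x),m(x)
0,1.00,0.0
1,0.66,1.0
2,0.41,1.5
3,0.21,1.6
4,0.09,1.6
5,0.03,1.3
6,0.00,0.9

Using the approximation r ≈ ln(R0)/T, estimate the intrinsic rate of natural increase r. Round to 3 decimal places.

R0 = Σ lx·mx = 0 + 0.66 + 0.615 + 0.336 + 0.144 + 0.039 + 0 = 1.794
Σ x·lx·mx = 3.669; T = 3.669/1.794 = 2.04515…
r ≈ ln(R0)/T = ln(1.794)/2.04515… = 0.28577… → 0.286

0.286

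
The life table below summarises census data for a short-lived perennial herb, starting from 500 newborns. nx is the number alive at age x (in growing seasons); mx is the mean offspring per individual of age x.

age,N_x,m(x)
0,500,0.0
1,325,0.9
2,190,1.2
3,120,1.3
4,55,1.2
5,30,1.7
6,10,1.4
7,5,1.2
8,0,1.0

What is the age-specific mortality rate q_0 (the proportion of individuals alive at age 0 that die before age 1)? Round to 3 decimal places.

lx = nx/n0 = nx/500: 1, 0.65, 0.38, 0.24, 0.11, 0.06, 0.02, 0.01, 0
q_0 = (l_0 − l_1) / l_0 = (1 − 0.65) / 1
     = 0.35 / 1 = 0.35 → 0.350

0.350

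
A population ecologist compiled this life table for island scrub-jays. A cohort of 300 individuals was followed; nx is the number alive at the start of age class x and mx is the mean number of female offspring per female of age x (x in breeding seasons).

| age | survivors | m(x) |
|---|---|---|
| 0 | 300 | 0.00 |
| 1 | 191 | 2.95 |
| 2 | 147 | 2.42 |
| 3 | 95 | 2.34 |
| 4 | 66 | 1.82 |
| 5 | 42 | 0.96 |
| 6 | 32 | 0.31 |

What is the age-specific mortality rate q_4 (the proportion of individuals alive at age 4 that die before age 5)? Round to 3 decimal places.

0.364

lx = nx/n0 = nx/300: 1, 0.63667…, 0.49, 0.31667…, 0.22, 0.14, 0.10667…
q_4 = (l_4 − l_5) / l_4 = (0.22 − 0.14) / 0.22
     = 0.08 / 0.22 = 0.363636… → 0.364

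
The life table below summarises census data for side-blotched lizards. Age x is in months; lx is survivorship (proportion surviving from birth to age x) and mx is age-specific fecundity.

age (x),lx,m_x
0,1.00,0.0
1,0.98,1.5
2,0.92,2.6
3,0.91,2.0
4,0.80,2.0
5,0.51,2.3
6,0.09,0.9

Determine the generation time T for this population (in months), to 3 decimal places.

2.866

lx·mx: 0, 1.47, 2.392, 1.82, 1.6, 1.173, 0.081 → R0 = 8.536
x·lx·mx: 0, 1.47, 4.784, 5.46, 6.4, 5.865, 0.486 → Σ = 24.465
T = 24.465 / 8.536 = 2.866097… → 2.866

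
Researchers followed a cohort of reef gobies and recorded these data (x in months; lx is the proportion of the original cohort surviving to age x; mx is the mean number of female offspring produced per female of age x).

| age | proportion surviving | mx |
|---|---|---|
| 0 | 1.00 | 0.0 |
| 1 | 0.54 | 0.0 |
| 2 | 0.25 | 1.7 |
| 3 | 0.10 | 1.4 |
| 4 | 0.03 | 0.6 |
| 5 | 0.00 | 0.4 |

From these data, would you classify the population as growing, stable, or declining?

declining

R0 = Σ lx·mx = 0 + 0 + 0.425 + 0.14 + 0.018 + 0 = 0.583
R0 < 1, so the population is declining.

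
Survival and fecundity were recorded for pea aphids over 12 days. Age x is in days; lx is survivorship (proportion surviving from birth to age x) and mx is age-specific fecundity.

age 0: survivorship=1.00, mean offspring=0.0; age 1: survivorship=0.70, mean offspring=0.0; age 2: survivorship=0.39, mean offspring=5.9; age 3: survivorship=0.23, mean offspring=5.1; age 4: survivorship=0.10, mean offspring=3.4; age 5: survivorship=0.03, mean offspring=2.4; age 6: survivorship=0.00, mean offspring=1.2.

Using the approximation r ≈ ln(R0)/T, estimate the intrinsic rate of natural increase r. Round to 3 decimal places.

R0 = Σ lx·mx = 0 + 0 + 2.301 + 1.173 + 0.34 + 0.072 + 0 = 3.886
Σ x·lx·mx = 9.841; T = 9.841/3.886 = 2.53242…
r ≈ ln(R0)/T = ln(3.886)/2.53242… = 0.536… → 0.536

0.536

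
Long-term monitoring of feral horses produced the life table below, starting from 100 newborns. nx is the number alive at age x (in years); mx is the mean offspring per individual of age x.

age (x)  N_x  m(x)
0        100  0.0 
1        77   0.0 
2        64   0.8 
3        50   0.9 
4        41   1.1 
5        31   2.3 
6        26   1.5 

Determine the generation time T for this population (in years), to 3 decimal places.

lx = nx/n0 = nx/100: 1, 0.77, 0.64, 0.5, 0.41, 0.31, 0.26
lx·mx: 0, 0, 0.512, 0.45, 0.451, 0.713, 0.39 → R0 = 2.516
x·lx·mx: 0, 0, 1.024, 1.35, 1.804, 3.565, 2.34 → Σ = 10.083
T = 10.083 / 2.516 = 4.007552… → 4.008

4.008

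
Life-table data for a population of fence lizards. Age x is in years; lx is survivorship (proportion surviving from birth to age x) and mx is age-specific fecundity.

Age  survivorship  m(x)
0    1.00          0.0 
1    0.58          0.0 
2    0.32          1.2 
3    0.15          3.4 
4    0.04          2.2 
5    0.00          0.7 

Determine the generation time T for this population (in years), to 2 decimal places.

lx·mx: 0, 0, 0.384, 0.51, 0.088, 0 → R0 = 0.982
x·lx·mx: 0, 0, 0.768, 1.53, 0.352, 0 → Σ = 2.65
T = 2.65 / 0.982 = 2.698574… → 2.70

2.70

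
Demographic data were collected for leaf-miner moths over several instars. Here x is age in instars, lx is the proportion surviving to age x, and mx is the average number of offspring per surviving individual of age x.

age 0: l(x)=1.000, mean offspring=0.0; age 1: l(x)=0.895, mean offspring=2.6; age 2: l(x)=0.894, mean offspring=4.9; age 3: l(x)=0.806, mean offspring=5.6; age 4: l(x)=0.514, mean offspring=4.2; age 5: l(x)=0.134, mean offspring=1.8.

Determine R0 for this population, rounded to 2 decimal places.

13.62

lx·mx by age: 0, 2.327, 4.3806, 4.5136, 2.1588, 0.2412
R0 = Σ lx·mx = 13.6212 → 13.62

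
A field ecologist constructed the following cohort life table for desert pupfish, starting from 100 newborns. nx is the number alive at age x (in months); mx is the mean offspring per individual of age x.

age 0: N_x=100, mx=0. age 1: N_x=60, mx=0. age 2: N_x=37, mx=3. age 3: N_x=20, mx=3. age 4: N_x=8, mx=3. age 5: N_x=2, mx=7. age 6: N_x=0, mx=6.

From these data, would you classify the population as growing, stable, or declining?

lx = nx/n0 = nx/100: 1, 0.6, 0.37, 0.2, 0.08, 0.02, 0
R0 = Σ lx·mx = 0 + 0 + 1.11 + 0.6 + 0.24 + 0.14 + 0 = 2.09
R0 > 1, so the population is growing.

growing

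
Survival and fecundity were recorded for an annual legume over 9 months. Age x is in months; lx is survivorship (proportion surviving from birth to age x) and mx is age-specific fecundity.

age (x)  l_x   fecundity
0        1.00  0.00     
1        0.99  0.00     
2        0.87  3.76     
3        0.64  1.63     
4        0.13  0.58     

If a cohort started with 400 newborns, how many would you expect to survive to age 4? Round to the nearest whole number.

Expected survivors = N0 · l_4 = 400 × 0.13 = 52 → 52

52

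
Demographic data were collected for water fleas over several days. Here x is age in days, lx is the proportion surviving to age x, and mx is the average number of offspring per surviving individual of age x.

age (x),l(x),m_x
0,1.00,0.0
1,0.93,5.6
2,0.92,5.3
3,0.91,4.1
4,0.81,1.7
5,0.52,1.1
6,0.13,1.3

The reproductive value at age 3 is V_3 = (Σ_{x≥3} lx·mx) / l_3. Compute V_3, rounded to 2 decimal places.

lx·mx for x ≥ 3: 3.731, 1.377, 0.572, 0.169 → sum = 5.849
V_3 = 5.849 / l_3 = 5.849 / 0.91 = 6.427473… → 6.43

6.43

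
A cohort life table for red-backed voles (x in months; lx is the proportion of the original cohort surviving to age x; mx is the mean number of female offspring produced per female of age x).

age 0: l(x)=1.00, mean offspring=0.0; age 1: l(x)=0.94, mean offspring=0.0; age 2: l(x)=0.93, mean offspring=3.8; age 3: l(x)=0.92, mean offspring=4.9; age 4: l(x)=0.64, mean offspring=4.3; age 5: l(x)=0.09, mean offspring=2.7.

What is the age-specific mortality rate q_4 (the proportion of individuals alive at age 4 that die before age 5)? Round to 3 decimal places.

q_4 = (l_4 − l_5) / l_4 = (0.64 − 0.09) / 0.64
     = 0.55 / 0.64 = 0.859375 → 0.859

0.859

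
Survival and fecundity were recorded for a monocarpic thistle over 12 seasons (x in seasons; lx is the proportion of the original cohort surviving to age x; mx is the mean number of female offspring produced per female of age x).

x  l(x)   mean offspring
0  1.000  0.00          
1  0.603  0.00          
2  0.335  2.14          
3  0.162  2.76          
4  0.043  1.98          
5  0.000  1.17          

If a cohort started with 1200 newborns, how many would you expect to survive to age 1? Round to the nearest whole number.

724

Expected survivors = N0 · l_1 = 1200 × 0.603 = 723.6 → 724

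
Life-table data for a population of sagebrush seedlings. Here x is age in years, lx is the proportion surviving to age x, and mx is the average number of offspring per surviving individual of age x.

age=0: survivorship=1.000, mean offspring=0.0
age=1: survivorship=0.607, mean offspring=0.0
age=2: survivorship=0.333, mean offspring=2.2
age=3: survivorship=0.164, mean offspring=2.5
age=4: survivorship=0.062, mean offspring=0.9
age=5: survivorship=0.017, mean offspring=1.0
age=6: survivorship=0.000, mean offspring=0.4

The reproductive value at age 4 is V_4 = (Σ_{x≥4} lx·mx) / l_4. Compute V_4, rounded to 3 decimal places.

lx·mx for x ≥ 4: 0.0558, 0.017, 0 → sum = 0.0728
V_4 = 0.0728 / l_4 = 0.0728 / 0.062 = 1.174194… → 1.174

1.174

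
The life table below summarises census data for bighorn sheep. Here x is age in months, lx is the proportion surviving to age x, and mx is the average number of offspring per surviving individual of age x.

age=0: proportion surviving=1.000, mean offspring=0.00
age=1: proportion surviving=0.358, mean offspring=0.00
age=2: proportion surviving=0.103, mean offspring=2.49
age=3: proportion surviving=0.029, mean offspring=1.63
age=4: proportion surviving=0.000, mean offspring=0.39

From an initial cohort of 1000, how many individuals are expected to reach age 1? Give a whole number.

358

Expected survivors = N0 · l_1 = 1000 × 0.358 = 358 → 358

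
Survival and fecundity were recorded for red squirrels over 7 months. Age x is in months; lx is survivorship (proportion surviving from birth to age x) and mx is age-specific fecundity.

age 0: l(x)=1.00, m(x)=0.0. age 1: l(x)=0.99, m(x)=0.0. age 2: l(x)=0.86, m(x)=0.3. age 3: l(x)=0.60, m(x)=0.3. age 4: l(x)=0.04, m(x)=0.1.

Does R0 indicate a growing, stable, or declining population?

declining

R0 = Σ lx·mx = 0 + 0 + 0.258 + 0.18 + 0.004 = 0.442
R0 < 1, so the population is declining.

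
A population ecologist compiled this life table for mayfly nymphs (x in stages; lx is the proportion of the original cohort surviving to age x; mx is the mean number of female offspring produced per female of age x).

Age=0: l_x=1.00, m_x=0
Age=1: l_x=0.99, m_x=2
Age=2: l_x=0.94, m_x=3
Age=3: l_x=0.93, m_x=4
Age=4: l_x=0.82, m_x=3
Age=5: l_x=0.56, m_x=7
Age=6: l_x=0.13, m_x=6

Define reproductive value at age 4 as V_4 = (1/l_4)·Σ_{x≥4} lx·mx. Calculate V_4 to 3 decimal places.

lx·mx for x ≥ 4: 2.46, 3.92, 0.78 → sum = 7.16
V_4 = 7.16 / l_4 = 7.16 / 0.82 = 8.731707… → 8.732

8.732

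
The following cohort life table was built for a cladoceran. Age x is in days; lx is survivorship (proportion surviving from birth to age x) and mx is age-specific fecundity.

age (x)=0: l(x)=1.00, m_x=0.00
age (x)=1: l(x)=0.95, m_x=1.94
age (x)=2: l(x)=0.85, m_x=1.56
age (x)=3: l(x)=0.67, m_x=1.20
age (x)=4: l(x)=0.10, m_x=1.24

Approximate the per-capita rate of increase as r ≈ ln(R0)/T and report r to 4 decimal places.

R0 = Σ lx·mx = 0 + 1.843 + 1.326 + 0.804 + 0.124 = 4.097
Σ x·lx·mx = 7.403; T = 7.403/4.097 = 1.80693…
r ≈ ln(R0)/T = ln(4.097)/1.80693… = 0.780469… → 0.7805

0.7805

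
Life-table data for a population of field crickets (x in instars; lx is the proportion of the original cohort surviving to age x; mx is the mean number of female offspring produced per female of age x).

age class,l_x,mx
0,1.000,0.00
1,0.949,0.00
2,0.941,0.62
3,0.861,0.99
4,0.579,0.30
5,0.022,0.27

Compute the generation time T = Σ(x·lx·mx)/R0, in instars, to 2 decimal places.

lx·mx: 0, 0, 0.58342, 0.85239, 0.1737, 0.00594 → R0 = 1.61545
x·lx·mx: 0, 0, 1.16684, 2.55717, 0.6948, 0.0297 → Σ = 4.44851
T = 4.44851 / 1.61545 = 2.753728… → 2.75

2.75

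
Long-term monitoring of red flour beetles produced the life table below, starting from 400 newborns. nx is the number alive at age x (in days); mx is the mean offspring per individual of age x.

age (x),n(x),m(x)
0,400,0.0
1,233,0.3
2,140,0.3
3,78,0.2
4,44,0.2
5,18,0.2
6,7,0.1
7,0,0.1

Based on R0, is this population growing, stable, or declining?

declining

lx = nx/n0 = nx/400: 1, 0.5825, 0.35, 0.195, 0.11, 0.045, 0.0175, 0
R0 = Σ lx·mx = 0 + 0.17475 + 0.105 + 0.039 + 0.022 + 0.009 + 0.00175 + 0 = 0.3515
R0 < 1, so the population is declining.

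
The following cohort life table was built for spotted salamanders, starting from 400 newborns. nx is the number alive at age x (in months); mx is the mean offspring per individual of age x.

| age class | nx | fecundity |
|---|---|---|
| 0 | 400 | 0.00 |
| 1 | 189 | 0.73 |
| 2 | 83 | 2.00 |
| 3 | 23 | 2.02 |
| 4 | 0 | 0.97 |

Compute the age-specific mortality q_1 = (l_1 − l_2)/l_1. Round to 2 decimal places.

lx = nx/n0 = nx/400: 1, 0.4725, 0.2075, 0.0575, 0
q_1 = (l_1 − l_2) / l_1 = (0.4725 − 0.2075) / 0.4725
     = 0.265 / 0.4725 = 0.560847… → 0.56

0.56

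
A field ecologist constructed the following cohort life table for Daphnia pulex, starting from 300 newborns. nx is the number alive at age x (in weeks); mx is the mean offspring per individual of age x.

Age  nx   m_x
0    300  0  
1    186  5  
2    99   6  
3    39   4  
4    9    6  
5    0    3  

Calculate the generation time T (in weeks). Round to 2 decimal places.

1.62

lx = nx/n0 = nx/300: 1, 0.62, 0.33, 0.13, 0.03, 0
lx·mx: 0, 3.1, 1.98, 0.52, 0.18, 0 → R0 = 5.78
x·lx·mx: 0, 3.1, 3.96, 1.56, 0.72, 0 → Σ = 9.34
T = 9.34 / 5.78 = 1.615917… → 1.62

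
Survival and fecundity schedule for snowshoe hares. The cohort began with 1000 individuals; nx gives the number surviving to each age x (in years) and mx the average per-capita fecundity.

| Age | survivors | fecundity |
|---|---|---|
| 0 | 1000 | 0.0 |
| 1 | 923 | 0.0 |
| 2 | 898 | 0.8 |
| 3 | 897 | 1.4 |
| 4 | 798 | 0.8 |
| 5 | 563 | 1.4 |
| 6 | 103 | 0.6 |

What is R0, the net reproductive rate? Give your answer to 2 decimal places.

lx = nx/n0 = nx/1000: 1, 0.923, 0.898, 0.897, 0.798, 0.563, 0.103
lx·mx by age: 0, 0, 0.7184, 1.2558, 0.6384, 0.7882, 0.0618
R0 = Σ lx·mx = 3.4626 → 3.46

3.46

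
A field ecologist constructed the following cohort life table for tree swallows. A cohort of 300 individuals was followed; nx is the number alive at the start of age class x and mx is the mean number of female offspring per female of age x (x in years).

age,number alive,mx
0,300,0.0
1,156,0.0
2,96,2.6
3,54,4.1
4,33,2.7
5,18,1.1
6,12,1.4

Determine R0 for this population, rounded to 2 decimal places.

lx = nx/n0 = nx/300: 1, 0.52, 0.32, 0.18, 0.11, 0.06, 0.04
lx·mx by age: 0, 0, 0.832, 0.738, 0.297, 0.066, 0.056
R0 = Σ lx·mx = 1.989 → 1.99

1.99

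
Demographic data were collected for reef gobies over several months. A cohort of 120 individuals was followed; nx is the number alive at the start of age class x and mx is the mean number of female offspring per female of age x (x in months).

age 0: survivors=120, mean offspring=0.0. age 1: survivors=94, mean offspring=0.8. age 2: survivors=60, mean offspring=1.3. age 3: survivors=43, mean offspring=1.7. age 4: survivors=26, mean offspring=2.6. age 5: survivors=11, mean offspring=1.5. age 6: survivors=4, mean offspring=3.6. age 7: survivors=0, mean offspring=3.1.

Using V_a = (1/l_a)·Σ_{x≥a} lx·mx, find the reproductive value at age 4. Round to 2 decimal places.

3.79

lx = nx/n0 = nx/120: 1, 0.78333…, 0.5, 0.35833…, 0.21667…, 0.09167…, 0.03333…, 0
lx·mx for x ≥ 4: 0.563333…, 0.1375…, 0.12…, 0 → sum = 0.820833…
V_4 = 0.820833… / l_4 = 0.820833… / 0.216667… = 3.788462… → 3.79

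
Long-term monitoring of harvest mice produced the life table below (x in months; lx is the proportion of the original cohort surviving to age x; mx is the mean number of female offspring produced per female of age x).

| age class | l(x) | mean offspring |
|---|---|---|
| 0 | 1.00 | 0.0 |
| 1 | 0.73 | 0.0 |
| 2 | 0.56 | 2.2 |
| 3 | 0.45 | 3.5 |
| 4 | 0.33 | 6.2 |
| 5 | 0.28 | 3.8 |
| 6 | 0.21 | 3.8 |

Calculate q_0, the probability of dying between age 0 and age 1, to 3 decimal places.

0.270

q_0 = (l_0 − l_1) / l_0 = (1 − 0.73) / 1
     = 0.27 / 1 = 0.27 → 0.270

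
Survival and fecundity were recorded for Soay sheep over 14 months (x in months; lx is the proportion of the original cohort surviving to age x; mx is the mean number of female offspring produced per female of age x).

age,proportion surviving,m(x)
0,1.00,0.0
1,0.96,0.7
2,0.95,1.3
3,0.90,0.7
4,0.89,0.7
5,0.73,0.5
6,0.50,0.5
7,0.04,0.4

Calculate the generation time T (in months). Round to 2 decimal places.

2.89

lx·mx: 0, 0.672, 1.235, 0.63, 0.623, 0.365, 0.25, 0.016 → R0 = 3.791
x·lx·mx: 0, 0.672, 2.47, 1.89, 2.492, 1.825, 1.5, 0.112 → Σ = 10.961
T = 10.961 / 3.791 = 2.891322… → 2.89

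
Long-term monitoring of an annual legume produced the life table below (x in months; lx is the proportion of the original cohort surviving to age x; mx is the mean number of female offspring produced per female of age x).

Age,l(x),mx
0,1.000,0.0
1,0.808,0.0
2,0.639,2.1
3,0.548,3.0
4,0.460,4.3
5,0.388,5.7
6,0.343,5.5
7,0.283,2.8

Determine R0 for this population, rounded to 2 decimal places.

9.85

lx·mx by age: 0, 0, 1.3419, 1.644, 1.978, 2.2116, 1.8865, 0.7924
R0 = Σ lx·mx = 9.8544 → 9.85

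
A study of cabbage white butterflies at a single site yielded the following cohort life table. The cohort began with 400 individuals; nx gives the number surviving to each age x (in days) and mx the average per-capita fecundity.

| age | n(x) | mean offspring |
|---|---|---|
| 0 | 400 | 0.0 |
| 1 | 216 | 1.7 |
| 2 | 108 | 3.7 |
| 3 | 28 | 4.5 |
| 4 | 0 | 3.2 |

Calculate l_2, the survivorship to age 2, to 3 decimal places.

0.270

l_2 = n_2/n_0 = 108/400 = 0.27 → 0.270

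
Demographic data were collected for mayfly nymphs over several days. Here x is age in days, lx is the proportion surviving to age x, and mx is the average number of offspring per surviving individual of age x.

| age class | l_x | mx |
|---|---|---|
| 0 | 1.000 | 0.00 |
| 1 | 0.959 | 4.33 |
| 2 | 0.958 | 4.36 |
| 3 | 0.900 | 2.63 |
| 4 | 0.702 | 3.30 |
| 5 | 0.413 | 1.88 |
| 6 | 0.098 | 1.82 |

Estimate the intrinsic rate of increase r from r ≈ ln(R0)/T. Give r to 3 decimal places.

1.089

R0 = Σ lx·mx = 0 + 4.15247 + 4.17688 + 2.367 + 2.3166 + 0.77644 + 0.17836 = 13.96775
Σ x·lx·mx = 33.82599; T = 33.82599/13.96775 = 2.42172…
r ≈ ln(R0)/T = ln(13.96775)/2.42172… = 1.08879… → 1.089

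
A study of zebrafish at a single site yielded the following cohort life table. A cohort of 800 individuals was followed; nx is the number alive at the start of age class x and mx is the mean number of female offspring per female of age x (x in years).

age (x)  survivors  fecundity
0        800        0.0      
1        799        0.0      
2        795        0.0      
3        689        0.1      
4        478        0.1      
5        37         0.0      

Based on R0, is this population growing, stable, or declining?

lx = nx/n0 = nx/800: 1, 0.99875, 0.99375, 0.86125, 0.5975, 0.04625
R0 = Σ lx·mx = 0 + 0 + 0 + 0.086125 + 0.05975 + 0 = 0.145875
R0 < 1, so the population is declining.

declining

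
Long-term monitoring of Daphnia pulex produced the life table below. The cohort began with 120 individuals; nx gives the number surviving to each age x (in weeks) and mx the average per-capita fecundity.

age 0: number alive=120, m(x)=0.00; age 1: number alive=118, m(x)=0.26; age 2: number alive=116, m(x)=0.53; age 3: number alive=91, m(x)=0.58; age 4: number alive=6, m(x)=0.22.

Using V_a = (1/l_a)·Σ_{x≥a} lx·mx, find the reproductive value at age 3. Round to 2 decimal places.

0.59

lx = nx/n0 = nx/120: 1, 0.98333…, 0.96667…, 0.75833…, 0.05
lx·mx for x ≥ 3: 0.439833…, 0.011 → sum = 0.450833…
V_3 = 0.450833… / l_3 = 0.450833… / 0.758333… = 0.594505… → 0.59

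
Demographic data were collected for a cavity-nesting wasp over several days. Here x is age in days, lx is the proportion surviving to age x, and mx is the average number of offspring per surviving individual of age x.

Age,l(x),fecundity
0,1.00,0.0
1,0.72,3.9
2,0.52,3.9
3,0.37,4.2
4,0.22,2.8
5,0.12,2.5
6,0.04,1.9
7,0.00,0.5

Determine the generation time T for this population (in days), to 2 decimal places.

2.16

lx·mx: 0, 2.808, 2.028, 1.554, 0.616, 0.3, 0.076, 0 → R0 = 7.382
x·lx·mx: 0, 2.808, 4.056, 4.662, 2.464, 1.5, 0.456, 0 → Σ = 15.946
T = 15.946 / 7.382 = 2.160119… → 2.16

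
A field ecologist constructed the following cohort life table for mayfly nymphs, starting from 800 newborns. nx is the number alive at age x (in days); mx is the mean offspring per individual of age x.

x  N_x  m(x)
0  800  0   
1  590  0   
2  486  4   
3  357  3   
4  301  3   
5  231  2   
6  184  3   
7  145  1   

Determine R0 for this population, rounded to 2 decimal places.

6.35

lx = nx/n0 = nx/800: 1, 0.7375, 0.6075, 0.44625, 0.37625, 0.28875, 0.23, 0.18125
lx·mx by age: 0, 0, 2.43, 1.33875, 1.12875, 0.5775, 0.69, 0.18125
R0 = Σ lx·mx = 6.34625 → 6.35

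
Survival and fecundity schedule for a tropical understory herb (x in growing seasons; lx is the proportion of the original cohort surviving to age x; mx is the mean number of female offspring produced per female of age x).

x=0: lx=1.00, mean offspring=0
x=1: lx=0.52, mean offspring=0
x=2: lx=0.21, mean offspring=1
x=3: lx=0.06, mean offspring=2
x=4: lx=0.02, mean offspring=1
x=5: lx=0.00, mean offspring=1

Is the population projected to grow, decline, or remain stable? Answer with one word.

R0 = Σ lx·mx = 0 + 0 + 0.21 + 0.12 + 0.02 + 0 = 0.35
R0 < 1, so the population is declining.

declining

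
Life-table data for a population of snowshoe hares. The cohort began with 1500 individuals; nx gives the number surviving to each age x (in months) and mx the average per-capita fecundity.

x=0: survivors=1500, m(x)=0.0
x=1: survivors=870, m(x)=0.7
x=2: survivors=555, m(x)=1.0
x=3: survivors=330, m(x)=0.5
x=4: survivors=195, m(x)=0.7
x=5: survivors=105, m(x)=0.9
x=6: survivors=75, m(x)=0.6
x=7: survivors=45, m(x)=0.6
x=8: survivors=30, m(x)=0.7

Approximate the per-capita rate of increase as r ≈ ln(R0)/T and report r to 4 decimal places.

lx = nx/n0 = nx/1500: 1, 0.58, 0.37, 0.22, 0.13, 0.07, 0.05, 0.03, 0.02
R0 = Σ lx·mx = 0 + 0.406 + 0.37 + 0.11 + 0.091 + 0.063 + 0.03 + 0.018 + 0.014 = 1.102
Σ x·lx·mx = 2.573; T = 2.573/1.102 = 2.33485…
r ≈ ln(R0)/T = ln(1.102)/2.33485… = 0.041599… → 0.0416

0.0416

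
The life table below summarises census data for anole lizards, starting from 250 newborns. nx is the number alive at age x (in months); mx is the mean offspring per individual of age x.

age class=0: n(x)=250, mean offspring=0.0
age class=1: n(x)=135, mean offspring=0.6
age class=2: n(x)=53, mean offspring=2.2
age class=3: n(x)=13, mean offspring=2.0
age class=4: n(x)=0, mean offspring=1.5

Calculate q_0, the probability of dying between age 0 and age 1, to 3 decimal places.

0.460

lx = nx/n0 = nx/250: 1, 0.54, 0.212, 0.052, 0
q_0 = (l_0 − l_1) / l_0 = (1 − 0.54) / 1
     = 0.46 / 1 = 0.46 → 0.460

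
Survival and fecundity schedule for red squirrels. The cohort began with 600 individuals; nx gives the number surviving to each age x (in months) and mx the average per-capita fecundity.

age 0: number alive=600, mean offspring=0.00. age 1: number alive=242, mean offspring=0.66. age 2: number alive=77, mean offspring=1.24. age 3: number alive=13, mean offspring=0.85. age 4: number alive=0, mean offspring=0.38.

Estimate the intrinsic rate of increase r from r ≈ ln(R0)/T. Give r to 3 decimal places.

lx = nx/n0 = nx/600: 1, 0.40333…, 0.12833…, 0.02167…, 0
R0 = Σ lx·mx = 0 + 0.2662… + 0.15913… + 0.01842… + 0 = 0.44375…
Σ x·lx·mx = 0.639717…; T = 0.639717…/0.44375… = 1.44162…
r ≈ ln(R0)/T = ln(0.44375…)/1.44162… = -0.5636… → -0.564

-0.564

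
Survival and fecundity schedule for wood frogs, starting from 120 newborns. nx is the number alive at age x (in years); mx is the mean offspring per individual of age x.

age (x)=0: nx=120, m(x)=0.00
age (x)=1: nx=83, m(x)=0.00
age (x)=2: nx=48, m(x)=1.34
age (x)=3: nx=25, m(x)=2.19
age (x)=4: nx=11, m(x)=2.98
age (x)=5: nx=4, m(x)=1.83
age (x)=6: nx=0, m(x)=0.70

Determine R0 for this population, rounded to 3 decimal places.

lx = nx/n0 = nx/120: 1, 0.69167…, 0.4, 0.20833…, 0.09167…, 0.03333…, 0
lx·mx by age: 0, 0, 0.536, 0.45625…, 0.273167…, 0.061…, 0
R0 = Σ lx·mx = 1.326417… → 1.326

1.326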